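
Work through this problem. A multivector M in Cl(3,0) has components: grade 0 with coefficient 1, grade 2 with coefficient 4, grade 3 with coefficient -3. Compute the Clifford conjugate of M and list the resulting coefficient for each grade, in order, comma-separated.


Clifford conjugate sign for grade k: (-1)^(k(k+1)/2)
Grade 0: (-1)^(0*1/2) = (-1)^0 = 1, coeff 1 -> 1
Grade 2: (-1)^(2*3/2) = (-1)^3 = -1, coeff 4 -> -4
Grade 3: (-1)^(3*4/2) = (-1)^6 = 1, coeff -3 -> -3
Conjugated coefficients: 1, -4, -3


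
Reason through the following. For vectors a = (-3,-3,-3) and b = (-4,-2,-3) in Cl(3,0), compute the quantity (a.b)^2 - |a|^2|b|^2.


a . b = (-3)*(-4) + (-3)*(-2) + (-3)*(-3)
= 12 + 6 + 9 = 27
|a|^2 = (-3)^2 + (-3)^2 + (-3)^2 = 27
|b|^2 = (-4)^2 + (-2)^2 + (-3)^2 = 29
(a.b)^2 = 27^2 = 729
|a|^2 * |b|^2 = 27 * 29 = 783
Result = 729 - 783 = -54


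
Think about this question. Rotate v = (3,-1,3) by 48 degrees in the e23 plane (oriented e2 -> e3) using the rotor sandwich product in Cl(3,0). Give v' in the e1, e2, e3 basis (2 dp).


Rotor R = cos(24deg) - sin(24deg)*e23
Rotation angle theta = 2 * 24 = 48 degrees in the e23 plane (e2 -> e3).
The component perpendicular to the plane (e1) is invariant: v'_1 = v1 = 3.00
cos(48deg) = 0.6691, sin(48deg) = 0.7431
v'_2 = v2*cos(theta) - v3*sin(theta) = -1*0.6691 - 3*0.7431 = -2.90
v'_3 = v2*sin(theta) + v3*cos(theta) = -1*0.7431 + 3*0.6691 = 1.26
v' = 3.00*e1 - 2.90*e2 + 1.26*e3


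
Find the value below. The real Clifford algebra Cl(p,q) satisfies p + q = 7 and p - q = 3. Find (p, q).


We need p + q = 7 and p - q = 3.
Adding: 2p = 7 + 3 = 10, so p = 5.
Then q = 7 - 5 = 2.
(p, q) = (5, 2)


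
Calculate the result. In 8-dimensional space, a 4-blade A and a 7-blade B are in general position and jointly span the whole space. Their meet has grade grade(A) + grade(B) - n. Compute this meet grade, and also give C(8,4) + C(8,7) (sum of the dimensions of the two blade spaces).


Meet grade = grade(A) + grade(B) - n
= 4 + 7 - 8 = 3
C(8,4) = 70
C(8,7) = 8
dim_A + dim_B = 70 + 8 = 78


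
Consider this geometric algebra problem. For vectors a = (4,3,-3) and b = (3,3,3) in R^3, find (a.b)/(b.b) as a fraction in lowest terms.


Projection coefficient = (a . b) / (b . b)
a . b = 4*3 + 3*3 + (-3)*3
= 12 + 9 + (-9) = 12
b . b = 3^2 + 3^2 + 3^2
= 9 + 9 + 9 = 27
Coefficient = 12/27
In lowest terms: 4/9


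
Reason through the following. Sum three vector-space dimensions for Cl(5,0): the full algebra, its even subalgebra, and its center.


n = 5 + 0 = 5
Total dim = 2^5 = 32
Even subalgebra dim = 2^4 = 16
n is odd, so center dim = 2
Sum = 32 + 16 + 2 = 50


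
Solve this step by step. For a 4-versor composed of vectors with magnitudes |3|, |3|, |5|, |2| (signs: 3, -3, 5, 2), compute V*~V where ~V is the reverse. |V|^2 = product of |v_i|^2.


Each vector v_i has |v_i|^2 = s_i^2
Squared scales: 3^2 = 9, (-3)^2 = 9, 5^2 = 25, 2^2 = 4
|V|^2 = 9 * 9 * 25 * 4
= 8100


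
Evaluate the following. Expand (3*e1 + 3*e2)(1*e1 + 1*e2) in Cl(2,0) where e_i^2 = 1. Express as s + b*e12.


Expand: (3*e1 + 3*e2)(1*e1 + 1*e2)
= 3*1*e1e1 + 3*1*e1e2 + 3*1*e2e1 + 3*1*e2e2
Using e1^2 = e2^2 = 1, e2e1 = -e1e2:
Scalar part s = 3*1 + 3*1 = 3 + 3 = 6
Bivector part b = 3*1 - 3*1 = 3 - 3 = 0
uv = 6 + 0*e12


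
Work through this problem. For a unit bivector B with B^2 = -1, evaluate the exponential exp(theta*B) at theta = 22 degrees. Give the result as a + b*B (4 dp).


For a unit bivector B with B^2 = -1, the exponential series gives
e^(theta*B) = cos(theta) + sin(theta)*B (the GA analogue of Euler's formula).
theta = 22 degrees = 0.383972 rad
cos(22 deg) = 0.9272
sin(22 deg) = 0.3746
exp(theta*B) = 0.9272 + 0.3746*B


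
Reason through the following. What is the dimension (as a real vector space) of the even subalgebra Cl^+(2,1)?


Even subalgebra dimension = 2^(n-1)
n = 2 + 1 = 3
2^(3 - 1) = 2^2 = 4
Verification: sum of C(3,k) for even k = 1 + 3 = 4
Result = 4


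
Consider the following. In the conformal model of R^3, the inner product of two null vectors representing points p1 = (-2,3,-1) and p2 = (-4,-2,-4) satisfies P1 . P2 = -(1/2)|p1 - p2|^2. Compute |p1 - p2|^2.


p1 - p2 = (2, 5, 3)
|p1 - p2|^2 = 2^2 + 5^2 + 3^2
= 4 + 25 + 9
= 38


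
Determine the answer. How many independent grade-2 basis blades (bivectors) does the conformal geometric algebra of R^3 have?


The conformal model of R^3 uses Cl(4,1) with m = 3 + 2 = 5 generators.
Number of grade-2 blades = C(m, 2) = C(5, 2)
= 5*4/2 = 10


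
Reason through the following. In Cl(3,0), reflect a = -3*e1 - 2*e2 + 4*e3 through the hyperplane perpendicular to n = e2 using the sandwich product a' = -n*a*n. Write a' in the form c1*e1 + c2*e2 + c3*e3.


Reflection formula: a' = -n*a*n, with n = e2 (unit vector, n^2 = 1).
For reflection through hyperplane perp to e2:
The component along e2 flips sign, others stay.
a = (-3, -2, 4)
a' = (-3, 2, 4)
a' = -3*e1 + 2*e2 + 4*e3


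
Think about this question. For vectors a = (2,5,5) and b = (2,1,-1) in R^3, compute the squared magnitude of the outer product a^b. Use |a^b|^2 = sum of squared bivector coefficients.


a wedge b = (a1*b2 - a2*b1)*e12 + (a1*b3 - a3*b1)*e13 + (a2*b3 - a3*b2)*e23
e12 coeff: 2*1 - 5*2 = 2 - 10 = -8
e13 coeff: 2*(-1) - 5*2 = -2 - 10 = -12
e23 coeff: 5*(-1) - 5*1 = -5 - 5 = -10
|a wedge b|^2 = (-8)^2 + (-12)^2 + (-10)^2
= 64 + 144 + 100
= 308


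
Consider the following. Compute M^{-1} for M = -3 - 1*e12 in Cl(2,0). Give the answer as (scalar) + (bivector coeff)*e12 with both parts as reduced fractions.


M = -3 - 1*e12, where e12^2 = -1.
Since M commutes with its reverse ~M = a - b*e12, M * ~M = a^2 - b^2*e12^2 = a^2 + b^2.
So M^{-1} = ~M / (a^2 + b^2) = (a - b*e12)/(a^2 + b^2).
a^2 + b^2 = 9 + 1 = 10
Scalar part = -3/10 = -3/10
Bivector coeff = 1/10 = 1/10
M^{-1} = -3/10 + 1/10*e12


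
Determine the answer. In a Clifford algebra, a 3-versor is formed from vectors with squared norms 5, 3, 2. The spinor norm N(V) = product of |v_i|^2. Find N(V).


Spinor norm N(V) = |v1|^2 * |v2|^2 * ... * |v3|^2
= 5 * 3 * 2
Running product: 5, 15, 30
N(V) = 30


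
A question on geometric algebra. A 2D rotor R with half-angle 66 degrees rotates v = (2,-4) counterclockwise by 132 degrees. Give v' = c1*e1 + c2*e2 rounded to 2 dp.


Rotor R = cos(66deg) - sin(66deg)*e12
Rotation angle theta = 2 * 66 = 132 degrees
v' = R*v*~R rotates v by theta.
cos(132deg) = -0.6691, sin(132deg) = 0.7431
v'_1 = 2*cos(132deg) - (-4)*sin(132deg)
= 2*(-0.6691) - (-4)*0.7431
= 1.63
v'_2 = 2*sin(132deg) + (-4)*cos(132deg)
= 2*0.7431 + (-4)*(-0.6691)
= 4.16
v' = 1.63*e1 + 4.16*e2


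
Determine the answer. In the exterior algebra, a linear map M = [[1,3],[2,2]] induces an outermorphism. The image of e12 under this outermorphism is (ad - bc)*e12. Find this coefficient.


The outermorphism of a linear map f sends e1^e2 to f(e1)^f(e2).
f(e1) = 1*e1 + 2*e2
f(e2) = 3*e1 + 2*e2
f(e1) ^ f(e2) = (1*e1 + 2*e2) ^ (3*e1 + 2*e2)
= 1*2*e12 + 2*3*e21
= (2 - 6)*e12
= -4*e12
Coefficient = -4


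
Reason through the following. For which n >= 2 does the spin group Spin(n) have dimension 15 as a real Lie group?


dim Spin(n) = dim so(n) = n(n-1)/2.
Solve n(n-1)/2 = 15, i.e. n^2 - n - 30 = 0.
Discriminant = 1 + 8*15 = 121
n = (1 + sqrt(121))/2 = (1 + 11)/2 = 6


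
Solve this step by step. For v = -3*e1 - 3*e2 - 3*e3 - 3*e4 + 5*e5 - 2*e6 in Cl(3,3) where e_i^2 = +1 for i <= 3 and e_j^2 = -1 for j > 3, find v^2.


v^2 = sum of c_i^2 * e_i^2
Positive signature terms (e_i^2 = +1): (-3)^2 + (-3)^2 + (-3)^2 = 27
Negative signature terms (e_j^2 = -1): (-3)^2 + 5^2 + (-2)^2 = 38
v^2 = 27 - 38 = -11


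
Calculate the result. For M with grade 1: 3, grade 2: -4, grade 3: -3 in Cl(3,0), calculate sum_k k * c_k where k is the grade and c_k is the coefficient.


Grade-weighted sum = sum of grade_k * coefficient_k
1*3 = 3
2*(-4) = -8
3*(-3) = -9
Total = 3 + (-8) + (-9) = -14


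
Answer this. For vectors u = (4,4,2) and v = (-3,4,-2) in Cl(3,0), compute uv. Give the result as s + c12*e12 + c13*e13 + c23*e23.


In Cl(3,0): e_i^2 = 1, e_ie_j = -e_je_i for i != j.
Scalar part = u . v = 4*(-3) + 4*4 + 2*(-2)
= -12 + 16 + (-4) = 0
e12 coeff = 4*4 - 4*(-3) = 16 - (-12) = 28
e13 coeff = 4*(-2) - 2*(-3) = -8 - (-6) = -2
e23 coeff = 4*(-2) - 2*4 = -8 - 8 = -16
uv = 0 + 28*e12 - 2*e13 - 16*e23


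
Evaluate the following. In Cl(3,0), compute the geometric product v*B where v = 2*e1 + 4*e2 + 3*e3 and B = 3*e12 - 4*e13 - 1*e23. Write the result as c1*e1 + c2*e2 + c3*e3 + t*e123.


vB has grade-1 (vector) and grade-3 (trivector) parts: vB = (v _| B) + (v ^ B).
Vector part <vB>_1:
  e1: -v2*b12 - v3*b13 = -(4)*(3) - (3)*(-4) = 0
  e2: v1*b12 - v3*b23 = (2)*(3) - (3)*(-1) = 9
  e3: v1*b13 + v2*b23 = (2)*(-4) + (4)*(-1) = -12
Trivector part <vB>_3:
  e123: v1*b23 - v2*b13 + v3*b12 = (2)*(-1) - (4)*(-4) + (3)*(3) = 23
vB = 0*e1 + 9*e2 - 12*e3 + 23*e123


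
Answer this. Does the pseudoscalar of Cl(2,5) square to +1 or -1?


The pseudoscalar I = e1...e_n (product of all n generators) of Cl(p,q) satisfies I^2 = (-1)^(q + n(n-1)/2).
p = 2, q = 5, n = p + q = 7
n(n-1)/2 = 7 * 6 / 2 = 21
Exponent = q + n(n-1)/2 = 5 + 21 = 26
I^2 = (-1)^26 = +1


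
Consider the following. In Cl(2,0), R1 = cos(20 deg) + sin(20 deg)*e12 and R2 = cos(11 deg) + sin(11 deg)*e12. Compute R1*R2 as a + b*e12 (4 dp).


Same-plane rotors commute and their half-angles add:
R1*R2 = cos(a1 + a2) + sin(a1 + a2)*e12.
a1 + a2 = 20 + 11 = 31 deg
cos(31 deg) = 0.8572
sin(31 deg) = 0.5150
R1*R2 = 0.8572 + 0.5150*e12


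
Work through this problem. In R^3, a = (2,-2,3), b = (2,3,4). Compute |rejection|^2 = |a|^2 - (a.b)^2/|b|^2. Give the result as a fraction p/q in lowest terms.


|a|^2 = 2^2 + (-2)^2 + 3^2 = 17
|b|^2 = 2^2 + 3^2 + 4^2 = 29
a . b = 2*2 + (-2)*3 + 3*4 = 10
(a.b)^2 = 10^2 = 100
|rej|^2 = 17 - 100/29
= (493 - 100)/29
= 393/29
In lowest terms: 393/29


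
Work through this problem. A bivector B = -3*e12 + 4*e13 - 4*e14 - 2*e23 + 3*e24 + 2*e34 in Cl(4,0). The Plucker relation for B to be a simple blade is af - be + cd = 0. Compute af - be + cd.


Plucker relation: af - be + cd
a*f = (-3)*2 = -6
b*e = 4*3 = 12
c*d = (-4)*(-2) = 8
af - be + cd = -6 - 12 + 8
= -10


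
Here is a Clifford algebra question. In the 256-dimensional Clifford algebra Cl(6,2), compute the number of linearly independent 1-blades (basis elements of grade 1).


Number of grade-k basis blades in Cl(p,q) with n = p + q is C(n, k).
n = 6 + 2 = 8
C(8, 1) = 8! / (1! * 7!)
= 40320 / (1 * 5040)
= 8


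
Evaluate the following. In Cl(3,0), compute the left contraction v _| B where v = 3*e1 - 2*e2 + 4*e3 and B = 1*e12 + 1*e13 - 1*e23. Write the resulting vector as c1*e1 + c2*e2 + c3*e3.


Left contraction v _| B = <vB>_1 (grade-1 part of the geometric product vB).
Using e1_|e12 = e2, e2_|e12 = -e1, e1_|e13 = e3, e3_|e13 = -e1, e2_|e23 = e3, e3_|e23 = -e2:
e1 coeff: -v2*b12 - v3*b13 = -(-2)*(1) - (4)*(1) = -2
e2 coeff: v1*b12 - v3*b23 = (3)*(1) - (4)*(-1) = 7
e3 coeff: v1*b13 + v2*b23 = (3)*(1) + (-2)*(-1) = 5
v _| B = -2*e1 + 7*e2 + 5*e3


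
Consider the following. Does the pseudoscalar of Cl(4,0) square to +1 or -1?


The pseudoscalar I = e1...e_n (product of all n generators) of Cl(p,q) satisfies I^2 = (-1)^(q + n(n-1)/2).
p = 4, q = 0, n = p + q = 4
n(n-1)/2 = 4 * 3 / 2 = 6
Exponent = q + n(n-1)/2 = 0 + 6 = 6
I^2 = (-1)^6 = +1


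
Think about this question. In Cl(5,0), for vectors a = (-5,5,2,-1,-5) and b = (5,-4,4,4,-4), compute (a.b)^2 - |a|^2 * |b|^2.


a . b = (-5)*5 + 5*(-4) + 2*4 + (-1)*4 + (-5)*(-4)
= -25 + (-20) + 8 + (-4) + 20 = -21
|a|^2 = (-5)^2 + 5^2 + 2^2 + (-1)^2 + (-5)^2 = 80
|b|^2 = 5^2 + (-4)^2 + 4^2 + 4^2 + (-4)^2 = 89
(a.b)^2 = (-21)^2 = 441
|a|^2 * |b|^2 = 80 * 89 = 7120
Result = 441 - 7120 = -6679


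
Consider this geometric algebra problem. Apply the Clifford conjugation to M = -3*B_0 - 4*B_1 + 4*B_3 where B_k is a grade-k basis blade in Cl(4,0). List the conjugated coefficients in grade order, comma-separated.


Clifford conjugate sign for grade k: (-1)^(k(k+1)/2)
Grade 0: (-1)^(0*1/2) = (-1)^0 = 1, coeff -3 -> -3
Grade 1: (-1)^(1*2/2) = (-1)^1 = -1, coeff -4 -> 4
Grade 3: (-1)^(3*4/2) = (-1)^6 = 1, coeff 4 -> 4
Conjugated coefficients: -3, 4, 4


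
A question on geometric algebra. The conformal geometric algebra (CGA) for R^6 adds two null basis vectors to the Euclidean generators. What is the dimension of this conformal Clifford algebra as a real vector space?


The conformal model of R^6 uses Cl(7,1): the 6 Euclidean generators plus two extra orthogonal generators e+ (e+^2 = +1) and e- (e-^2 = -1), from which the null vectors e0, einf are built.
Number of generators m = 6 + 2 = 8.
dim Cl(p,q) = 2^m = 2^8 = 256


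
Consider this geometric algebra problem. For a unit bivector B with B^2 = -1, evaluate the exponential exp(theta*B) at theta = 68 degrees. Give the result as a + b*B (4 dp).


For a unit bivector B with B^2 = -1, the exponential series gives
e^(theta*B) = cos(theta) + sin(theta)*B (the GA analogue of Euler's formula).
theta = 68 degrees = 1.186824 rad
cos(68 deg) = 0.3746
sin(68 deg) = 0.9272
exp(theta*B) = 0.3746 + 0.9272*B


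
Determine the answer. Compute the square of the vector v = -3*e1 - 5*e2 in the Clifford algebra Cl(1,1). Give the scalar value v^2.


v^2 = sum of c_i^2 * e_i^2
Positive signature terms (e_i^2 = +1): (-3)^2 = 9
Negative signature terms (e_j^2 = -1): (-5)^2 = 25
v^2 = 9 - 25 = -16


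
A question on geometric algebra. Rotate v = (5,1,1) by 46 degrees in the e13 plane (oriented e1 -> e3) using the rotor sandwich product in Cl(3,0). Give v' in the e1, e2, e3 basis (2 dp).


Rotor R = cos(23deg) - sin(23deg)*e13
Rotation angle theta = 2 * 23 = 46 degrees in the e13 plane (e1 -> e3).
The component perpendicular to the plane (e2) is invariant: v'_2 = v2 = 1.00
cos(46deg) = 0.6947, sin(46deg) = 0.7193
v'_1 = v1*cos(theta) - v3*sin(theta) = 5*0.6947 - 1*0.7193 = 2.75
v'_3 = v1*sin(theta) + v3*cos(theta) = 5*0.7193 + 1*0.6947 = 4.29
v' = 2.75*e1 + 1.00*e2 + 4.29*e3


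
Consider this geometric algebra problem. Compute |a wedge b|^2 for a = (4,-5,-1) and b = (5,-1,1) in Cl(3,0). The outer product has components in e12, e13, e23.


a wedge b = (a1*b2 - a2*b1)*e12 + (a1*b3 - a3*b1)*e13 + (a2*b3 - a3*b2)*e23
e12 coeff: 4*(-1) - (-5)*5 = -4 - (-25) = 21
e13 coeff: 4*1 - (-1)*5 = 4 - (-5) = 9
e23 coeff: (-5)*1 - (-1)*(-1) = -5 - 1 = -6
|a wedge b|^2 = 21^2 + 9^2 + (-6)^2
= 441 + 81 + 36
= 558


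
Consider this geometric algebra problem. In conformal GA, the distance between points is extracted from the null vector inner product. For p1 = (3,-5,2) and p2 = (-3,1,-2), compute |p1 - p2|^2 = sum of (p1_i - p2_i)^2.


p1 - p2 = (6, -6, 4)
|p1 - p2|^2 = 6^2 + (-6)^2 + 4^2
= 36 + 36 + 16
= 88


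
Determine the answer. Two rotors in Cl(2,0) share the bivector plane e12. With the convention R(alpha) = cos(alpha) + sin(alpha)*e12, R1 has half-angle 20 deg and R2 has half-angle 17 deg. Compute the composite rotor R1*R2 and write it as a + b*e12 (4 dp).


Same-plane rotors commute and their half-angles add:
R1*R2 = cos(a1 + a2) + sin(a1 + a2)*e12.
a1 + a2 = 20 + 17 = 37 deg
cos(37 deg) = 0.7986
sin(37 deg) = 0.6018
R1*R2 = 0.7986 + 0.6018*e12


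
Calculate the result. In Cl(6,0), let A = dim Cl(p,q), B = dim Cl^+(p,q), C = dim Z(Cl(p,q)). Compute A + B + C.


n = 6 + 0 = 6
Total dim = 2^6 = 64
Even subalgebra dim = 2^5 = 32
n is even, so center dim = 1
Sum = 64 + 32 + 1 = 97


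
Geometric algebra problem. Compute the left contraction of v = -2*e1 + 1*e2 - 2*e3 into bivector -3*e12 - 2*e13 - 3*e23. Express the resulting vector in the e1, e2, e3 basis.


Left contraction v _| B = <vB>_1 (grade-1 part of the geometric product vB).
Using e1_|e12 = e2, e2_|e12 = -e1, e1_|e13 = e3, e3_|e13 = -e1, e2_|e23 = e3, e3_|e23 = -e2:
e1 coeff: -v2*b12 - v3*b13 = -(1)*(-3) - (-2)*(-2) = -1
e2 coeff: v1*b12 - v3*b23 = (-2)*(-3) - (-2)*(-3) = 0
e3 coeff: v1*b13 + v2*b23 = (-2)*(-2) + (1)*(-3) = 1
v _| B = -1*e1 + 0*e2 + 1*e3


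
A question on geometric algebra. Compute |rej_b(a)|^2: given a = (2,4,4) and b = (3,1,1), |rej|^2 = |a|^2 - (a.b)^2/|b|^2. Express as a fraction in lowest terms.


|a|^2 = 2^2 + 4^2 + 4^2 = 36
|b|^2 = 3^2 + 1^2 + 1^2 = 11
a . b = 2*3 + 4*1 + 4*1 = 14
(a.b)^2 = 14^2 = 196
|rej|^2 = 36 - 196/11
= (396 - 196)/11
= 200/11
In lowest terms: 200/11


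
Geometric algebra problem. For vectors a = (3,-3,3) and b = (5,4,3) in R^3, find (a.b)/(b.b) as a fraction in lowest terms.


Projection coefficient = (a . b) / (b . b)
a . b = 3*5 + (-3)*4 + 3*3
= 15 + (-12) + 9 = 12
b . b = 5^2 + 4^2 + 3^2
= 25 + 16 + 9 = 50
Coefficient = 12/50
In lowest terms: 6/25


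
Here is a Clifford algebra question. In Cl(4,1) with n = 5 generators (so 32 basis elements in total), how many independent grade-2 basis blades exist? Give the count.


Number of grade-k basis blades in Cl(p,q) with n = p + q is C(n, k).
n = 4 + 1 = 5
C(5, 2) = 5! / (2! * 3!)
= 120 / (2 * 6)
= 10


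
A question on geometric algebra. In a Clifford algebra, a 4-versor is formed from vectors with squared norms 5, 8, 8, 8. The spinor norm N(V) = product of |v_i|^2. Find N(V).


Spinor norm N(V) = |v1|^2 * |v2|^2 * ... * |v4|^2
= 5 * 8 * 8 * 8
Running product: 5, 40, 320, 2560
N(V) = 2560


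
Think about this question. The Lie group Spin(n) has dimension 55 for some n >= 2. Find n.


dim Spin(n) = dim so(n) = n(n-1)/2.
Solve n(n-1)/2 = 55, i.e. n^2 - n - 110 = 0.
Discriminant = 1 + 8*55 = 441
n = (1 + sqrt(441))/2 = (1 + 21)/2 = 11


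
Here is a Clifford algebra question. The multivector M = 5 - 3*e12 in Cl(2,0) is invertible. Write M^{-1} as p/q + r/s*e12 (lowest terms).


M = 5 - 3*e12, where e12^2 = -1.
Since M commutes with its reverse ~M = a - b*e12, M * ~M = a^2 - b^2*e12^2 = a^2 + b^2.
So M^{-1} = ~M / (a^2 + b^2) = (a - b*e12)/(a^2 + b^2).
a^2 + b^2 = 25 + 9 = 34
Scalar part = 5/34 = 5/34
Bivector coeff = 3/34 = 3/34
M^{-1} = 5/34 + 3/34*e12


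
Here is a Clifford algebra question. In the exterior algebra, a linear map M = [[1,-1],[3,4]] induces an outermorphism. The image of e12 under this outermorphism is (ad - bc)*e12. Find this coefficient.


The outermorphism of a linear map f sends e1^e2 to f(e1)^f(e2).
f(e1) = 1*e1 + 3*e2
f(e2) = -1*e1 + 4*e2
f(e1) ^ f(e2) = (1*e1 + 3*e2) ^ (-1*e1 + 4*e2)
= 1*4*e12 + 3*(-1)*e21
= (4 - (-3))*e12
= 7*e12
Coefficient = 7


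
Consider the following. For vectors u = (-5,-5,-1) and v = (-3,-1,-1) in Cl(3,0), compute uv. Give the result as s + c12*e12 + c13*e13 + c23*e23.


In Cl(3,0): e_i^2 = 1, e_ie_j = -e_je_i for i != j.
Scalar part = u . v = (-5)*(-3) + (-5)*(-1) + (-1)*(-1)
= 15 + 5 + 1 = 21
e12 coeff = (-5)*(-1) - (-5)*(-3) = 5 - 15 = -10
e13 coeff = (-5)*(-1) - (-1)*(-3) = 5 - 3 = 2
e23 coeff = (-5)*(-1) - (-1)*(-1) = 5 - 1 = 4
uv = 21 - 10*e12 + 2*e13 + 4*e23


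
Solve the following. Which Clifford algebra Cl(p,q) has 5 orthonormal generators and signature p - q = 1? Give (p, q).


We need p + q = 5 and p - q = 1.
Adding: 2p = 5 + 1 = 6, so p = 3.
Then q = 5 - 3 = 2.
(p, q) = (3, 2)


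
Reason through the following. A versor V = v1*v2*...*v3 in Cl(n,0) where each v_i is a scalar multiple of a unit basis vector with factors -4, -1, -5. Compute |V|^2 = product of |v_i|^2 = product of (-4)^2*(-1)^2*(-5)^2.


Each vector v_i has |v_i|^2 = s_i^2
Squared scales: (-4)^2 = 16, (-1)^2 = 1, (-5)^2 = 25
|V|^2 = 16 * 1 * 25
= 400


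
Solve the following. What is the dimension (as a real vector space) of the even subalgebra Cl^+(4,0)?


Even subalgebra dimension = 2^(n-1)
n = 4 + 0 = 4
2^(4 - 1) = 2^3 = 8
Verification: sum of C(4,k) for even k = 1 + 6 + 1 = 8
Result = 8


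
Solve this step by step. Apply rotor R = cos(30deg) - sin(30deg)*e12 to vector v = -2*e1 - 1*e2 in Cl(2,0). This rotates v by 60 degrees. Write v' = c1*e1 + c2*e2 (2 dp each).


Rotor R = cos(30deg) - sin(30deg)*e12
Rotation angle theta = 2 * 30 = 60 degrees
v' = R*v*~R rotates v by theta.
cos(60deg) = 0.5000, sin(60deg) = 0.8660
v'_1 = -2*cos(60deg) - (-1)*sin(60deg)
= -2*0.5000 - (-1)*0.8660
= -0.13
v'_2 = -2*sin(60deg) + (-1)*cos(60deg)
= -2*0.8660 + (-1)*0.5000
= -2.23
v' = -0.13*e1 - 2.23*e2


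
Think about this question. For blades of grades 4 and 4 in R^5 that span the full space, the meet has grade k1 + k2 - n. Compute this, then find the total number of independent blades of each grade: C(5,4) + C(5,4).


Meet grade = grade(A) + grade(B) - n
= 4 + 4 - 5 = 3
C(5,4) = 5
C(5,4) = 5
dim_A + dim_B = 5 + 5 = 10


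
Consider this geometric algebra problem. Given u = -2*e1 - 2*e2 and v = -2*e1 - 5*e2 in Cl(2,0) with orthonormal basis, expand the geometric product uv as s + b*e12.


Expand: (-2*e1 - 2*e2)(-2*e1 - 5*e2)
= (-2)*(-2)*e1e1 + (-2)*(-5)*e1e2 + (-2)*(-2)*e2e1 + (-2)*(-5)*e2e2
Using e1^2 = e2^2 = 1, e2e1 = -e1e2:
Scalar part s = (-2)*(-2) + (-2)*(-5) = 4 + 10 = 14
Bivector part b = (-2)*(-5) - (-2)*(-2) = 10 - 4 = 6
uv = 14 + 6*e12


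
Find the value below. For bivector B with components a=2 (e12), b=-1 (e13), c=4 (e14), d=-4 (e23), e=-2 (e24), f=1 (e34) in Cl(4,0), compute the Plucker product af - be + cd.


Plucker relation: af - be + cd
a*f = 2*1 = 2
b*e = (-1)*(-2) = 2
c*d = 4*(-4) = -16
af - be + cd = 2 - 2 + (-16)
= -16


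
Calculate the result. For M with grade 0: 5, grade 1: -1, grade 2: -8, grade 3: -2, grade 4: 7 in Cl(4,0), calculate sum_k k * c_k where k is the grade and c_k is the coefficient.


Grade-weighted sum = sum of grade_k * coefficient_k
0*5 = 0
1*(-1) = -1
2*(-8) = -16
3*(-2) = -6
4*7 = 28
Total = 0 + (-1) + (-16) + (-6) + 28 = 5


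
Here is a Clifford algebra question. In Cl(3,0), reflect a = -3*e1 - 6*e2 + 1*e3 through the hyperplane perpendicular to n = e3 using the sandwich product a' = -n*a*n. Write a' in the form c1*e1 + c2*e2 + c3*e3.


Reflection formula: a' = -n*a*n, with n = e3 (unit vector, n^2 = 1).
For reflection through hyperplane perp to e3:
The component along e3 flips sign, others stay.
a = (-3, -6, 1)
a' = (-3, -6, -1)
a' = -3*e1 - 6*e2 - 1*e3


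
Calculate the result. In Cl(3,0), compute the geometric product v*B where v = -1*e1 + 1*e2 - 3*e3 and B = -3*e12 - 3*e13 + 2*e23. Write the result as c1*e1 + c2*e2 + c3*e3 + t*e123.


vB has grade-1 (vector) and grade-3 (trivector) parts: vB = (v _| B) + (v ^ B).
Vector part <vB>_1:
  e1: -v2*b12 - v3*b13 = -(1)*(-3) - (-3)*(-3) = -6
  e2: v1*b12 - v3*b23 = (-1)*(-3) - (-3)*(2) = 9
  e3: v1*b13 + v2*b23 = (-1)*(-3) + (1)*(2) = 5
Trivector part <vB>_3:
  e123: v1*b23 - v2*b13 + v3*b12 = (-1)*(2) - (1)*(-3) + (-3)*(-3) = 10
vB = -6*e1 + 9*e2 + 5*e3 + 10*e123


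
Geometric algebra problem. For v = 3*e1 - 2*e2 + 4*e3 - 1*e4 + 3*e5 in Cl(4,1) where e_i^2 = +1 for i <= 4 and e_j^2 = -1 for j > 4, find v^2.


v^2 = sum of c_i^2 * e_i^2
Positive signature terms (e_i^2 = +1): 3^2 + (-2)^2 + 4^2 + (-1)^2 = 30
Negative signature terms (e_j^2 = -1): 3^2 = 9
v^2 = 30 - 9 = 21


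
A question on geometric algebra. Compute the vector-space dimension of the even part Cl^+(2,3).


Even subalgebra dimension = 2^(n-1)
n = 2 + 3 = 5
2^(5 - 1) = 2^4 = 16
Verification: sum of C(5,k) for even k = 1 + 10 + 5 = 16
Result = 16


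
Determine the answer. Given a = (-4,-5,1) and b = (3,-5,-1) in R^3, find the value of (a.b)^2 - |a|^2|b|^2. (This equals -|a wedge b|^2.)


a . b = (-4)*3 + (-5)*(-5) + 1*(-1)
= -12 + 25 + (-1) = 12
|a|^2 = (-4)^2 + (-5)^2 + 1^2 = 42
|b|^2 = 3^2 + (-5)^2 + (-1)^2 = 35
(a.b)^2 = 12^2 = 144
|a|^2 * |b|^2 = 42 * 35 = 1470
Result = 144 - 1470 = -1326


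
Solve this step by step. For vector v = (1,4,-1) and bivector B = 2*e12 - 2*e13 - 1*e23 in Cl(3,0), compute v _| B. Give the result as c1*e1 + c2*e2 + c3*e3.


Left contraction v _| B = <vB>_1 (grade-1 part of the geometric product vB).
Using e1_|e12 = e2, e2_|e12 = -e1, e1_|e13 = e3, e3_|e13 = -e1, e2_|e23 = e3, e3_|e23 = -e2:
e1 coeff: -v2*b12 - v3*b13 = -(4)*(2) - (-1)*(-2) = -10
e2 coeff: v1*b12 - v3*b23 = (1)*(2) - (-1)*(-1) = 1
e3 coeff: v1*b13 + v2*b23 = (1)*(-2) + (4)*(-1) = -6
v _| B = -10*e1 + 1*e2 - 6*e3


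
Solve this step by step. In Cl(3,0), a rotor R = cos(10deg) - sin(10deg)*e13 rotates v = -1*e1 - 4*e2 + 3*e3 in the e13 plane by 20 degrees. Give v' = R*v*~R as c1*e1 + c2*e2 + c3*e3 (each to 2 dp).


Rotor R = cos(10deg) - sin(10deg)*e13
Rotation angle theta = 2 * 10 = 20 degrees in the e13 plane (e1 -> e3).
The component perpendicular to the plane (e2) is invariant: v'_2 = v2 = -4.00
cos(20deg) = 0.9397, sin(20deg) = 0.3420
v'_1 = v1*cos(theta) - v3*sin(theta) = -1*0.9397 - 3*0.3420 = -1.97
v'_3 = v1*sin(theta) + v3*cos(theta) = -1*0.3420 + 3*0.9397 = 2.48
v' = -1.97*e1 - 4.00*e2 + 2.48*e3


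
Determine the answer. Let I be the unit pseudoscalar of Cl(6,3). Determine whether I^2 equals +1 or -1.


The pseudoscalar I = e1...e_n (product of all n generators) of Cl(p,q) satisfies I^2 = (-1)^(q + n(n-1)/2).
p = 6, q = 3, n = p + q = 9
n(n-1)/2 = 9 * 8 / 2 = 36
Exponent = q + n(n-1)/2 = 3 + 36 = 39
I^2 = (-1)^39 = -1


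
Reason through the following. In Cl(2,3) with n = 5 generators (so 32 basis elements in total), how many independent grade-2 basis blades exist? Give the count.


Number of grade-k basis blades in Cl(p,q) with n = p + q is C(n, k).
n = 2 + 3 = 5
C(5, 2) = 5! / (2! * 3!)
= 120 / (2 * 6)
= 10


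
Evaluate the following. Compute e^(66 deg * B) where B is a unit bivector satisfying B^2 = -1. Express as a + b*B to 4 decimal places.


For a unit bivector B with B^2 = -1, the exponential series gives
e^(theta*B) = cos(theta) + sin(theta)*B (the GA analogue of Euler's formula).
theta = 66 degrees = 1.151917 rad
cos(66 deg) = 0.4067
sin(66 deg) = 0.9135
exp(theta*B) = 0.4067 + 0.9135*B


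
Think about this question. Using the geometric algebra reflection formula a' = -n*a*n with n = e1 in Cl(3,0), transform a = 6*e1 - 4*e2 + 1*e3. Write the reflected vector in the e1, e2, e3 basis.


Reflection formula: a' = -n*a*n, with n = e1 (unit vector, n^2 = 1).
For reflection through hyperplane perp to e1:
The component along e1 flips sign, others stay.
a = (6, -4, 1)
a' = (-6, -4, 1)
a' = -6*e1 - 4*e2 + 1*e3


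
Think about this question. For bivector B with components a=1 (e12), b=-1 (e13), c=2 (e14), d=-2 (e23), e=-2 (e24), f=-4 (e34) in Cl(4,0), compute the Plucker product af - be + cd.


Plucker relation: af - be + cd
a*f = 1*(-4) = -4
b*e = (-1)*(-2) = 2
c*d = 2*(-2) = -4
af - be + cd = -4 - 2 + (-4)
= -10


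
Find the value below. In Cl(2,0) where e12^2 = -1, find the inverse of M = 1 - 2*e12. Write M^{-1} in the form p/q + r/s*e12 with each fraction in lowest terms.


M = 1 - 2*e12, where e12^2 = -1.
Since M commutes with its reverse ~M = a - b*e12, M * ~M = a^2 - b^2*e12^2 = a^2 + b^2.
So M^{-1} = ~M / (a^2 + b^2) = (a - b*e12)/(a^2 + b^2).
a^2 + b^2 = 1 + 4 = 5
Scalar part = 1/5 = 1/5
Bivector coeff = 2/5 = 2/5
M^{-1} = 1/5 + 2/5*e12


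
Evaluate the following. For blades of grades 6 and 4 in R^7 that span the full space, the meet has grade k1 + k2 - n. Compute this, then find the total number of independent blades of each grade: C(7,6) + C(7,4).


Meet grade = grade(A) + grade(B) - n
= 6 + 4 - 7 = 3
C(7,6) = 7
C(7,4) = 35
dim_A + dim_B = 7 + 35 = 42


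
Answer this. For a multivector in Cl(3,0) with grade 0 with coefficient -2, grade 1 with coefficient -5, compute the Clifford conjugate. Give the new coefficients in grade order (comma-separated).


Clifford conjugate sign for grade k: (-1)^(k(k+1)/2)
Grade 0: (-1)^(0*1/2) = (-1)^0 = 1, coeff -2 -> -2
Grade 1: (-1)^(1*2/2) = (-1)^1 = -1, coeff -5 -> 5
Conjugated coefficients: -2, 5


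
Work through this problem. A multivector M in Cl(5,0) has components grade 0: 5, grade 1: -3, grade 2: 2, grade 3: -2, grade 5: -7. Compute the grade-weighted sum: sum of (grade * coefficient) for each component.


Grade-weighted sum = sum of grade_k * coefficient_k
0*5 = 0
1*(-3) = -3
2*2 = 4
3*(-2) = -6
5*(-7) = -35
Total = 0 + (-3) + 4 + (-6) + (-35) = -40


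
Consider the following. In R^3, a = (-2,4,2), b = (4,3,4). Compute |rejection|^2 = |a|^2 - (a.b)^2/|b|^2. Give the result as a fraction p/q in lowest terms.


|a|^2 = (-2)^2 + 4^2 + 2^2 = 24
|b|^2 = 4^2 + 3^2 + 4^2 = 41
a . b = (-2)*4 + 4*3 + 2*4 = 12
(a.b)^2 = 12^2 = 144
|rej|^2 = 24 - 144/41
= (984 - 144)/41
= 840/41
In lowest terms: 840/41


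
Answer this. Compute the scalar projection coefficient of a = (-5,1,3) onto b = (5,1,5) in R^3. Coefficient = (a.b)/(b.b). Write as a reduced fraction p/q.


Projection coefficient = (a . b) / (b . b)
a . b = (-5)*5 + 1*1 + 3*5
= -25 + 1 + 15 = -9
b . b = 5^2 + 1^2 + 5^2
= 25 + 1 + 25 = 51
Coefficient = -9/51
In lowest terms: -3/17


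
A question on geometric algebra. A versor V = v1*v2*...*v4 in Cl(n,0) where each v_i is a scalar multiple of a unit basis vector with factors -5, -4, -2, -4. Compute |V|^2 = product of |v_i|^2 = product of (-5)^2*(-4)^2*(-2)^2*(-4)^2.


Each vector v_i has |v_i|^2 = s_i^2
Squared scales: (-5)^2 = 25, (-4)^2 = 16, (-2)^2 = 4, (-4)^2 = 16
|V|^2 = 25 * 16 * 4 * 16
= 25600


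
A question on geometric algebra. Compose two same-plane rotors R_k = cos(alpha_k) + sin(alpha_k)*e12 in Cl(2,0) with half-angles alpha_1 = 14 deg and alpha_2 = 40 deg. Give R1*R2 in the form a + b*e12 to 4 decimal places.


Same-plane rotors commute and their half-angles add:
R1*R2 = cos(a1 + a2) + sin(a1 + a2)*e12.
a1 + a2 = 14 + 40 = 54 deg
cos(54 deg) = 0.5878
sin(54 deg) = 0.8090
R1*R2 = 0.5878 + 0.8090*e12


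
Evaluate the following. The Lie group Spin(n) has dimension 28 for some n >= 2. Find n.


dim Spin(n) = dim so(n) = n(n-1)/2.
Solve n(n-1)/2 = 28, i.e. n^2 - n - 56 = 0.
Discriminant = 1 + 8*28 = 225
n = (1 + sqrt(225))/2 = (1 + 15)/2 = 8


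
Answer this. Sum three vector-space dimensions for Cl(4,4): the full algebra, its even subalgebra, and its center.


n = 4 + 4 = 8
Total dim = 2^8 = 256
Even subalgebra dim = 2^7 = 128
n is even, so center dim = 1
Sum = 256 + 128 + 1 = 385


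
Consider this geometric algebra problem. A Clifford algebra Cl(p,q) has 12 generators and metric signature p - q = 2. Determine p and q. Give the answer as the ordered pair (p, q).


We need p + q = 12 and p - q = 2.
Adding: 2p = 12 + 2 = 14, so p = 7.
Then q = 12 - 7 = 5.
(p, q) = (7, 5)


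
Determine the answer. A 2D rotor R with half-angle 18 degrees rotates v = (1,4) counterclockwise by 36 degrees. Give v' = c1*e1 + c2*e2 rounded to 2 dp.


Rotor R = cos(18deg) - sin(18deg)*e12
Rotation angle theta = 2 * 18 = 36 degrees
v' = R*v*~R rotates v by theta.
cos(36deg) = 0.8090, sin(36deg) = 0.5878
v'_1 = 1*cos(36deg) - 4*sin(36deg)
= 1*0.8090 - 4*0.5878
= -1.54
v'_2 = 1*sin(36deg) + 4*cos(36deg)
= 1*0.5878 + 4*0.8090
= 3.82
v' = -1.54*e1 + 3.82*e2


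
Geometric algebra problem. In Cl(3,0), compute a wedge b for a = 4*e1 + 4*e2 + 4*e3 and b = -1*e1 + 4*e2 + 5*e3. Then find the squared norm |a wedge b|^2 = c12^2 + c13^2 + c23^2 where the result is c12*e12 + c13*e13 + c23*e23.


a wedge b = (a1*b2 - a2*b1)*e12 + (a1*b3 - a3*b1)*e13 + (a2*b3 - a3*b2)*e23
e12 coeff: 4*4 - 4*(-1) = 16 - (-4) = 20
e13 coeff: 4*5 - 4*(-1) = 20 - (-4) = 24
e23 coeff: 4*5 - 4*4 = 20 - 16 = 4
|a wedge b|^2 = 20^2 + 24^2 + 4^2
= 400 + 576 + 16
= 992


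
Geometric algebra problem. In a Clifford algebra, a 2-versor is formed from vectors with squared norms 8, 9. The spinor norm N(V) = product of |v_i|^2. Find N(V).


Spinor norm N(V) = |v1|^2 * |v2|^2 * ... * |v2|^2
= 8 * 9
Running product: 8, 72
N(V) = 72


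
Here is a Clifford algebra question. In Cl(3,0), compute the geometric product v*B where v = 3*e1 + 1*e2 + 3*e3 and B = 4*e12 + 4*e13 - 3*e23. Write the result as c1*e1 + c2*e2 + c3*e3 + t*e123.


vB has grade-1 (vector) and grade-3 (trivector) parts: vB = (v _| B) + (v ^ B).
Vector part <vB>_1:
  e1: -v2*b12 - v3*b13 = -(1)*(4) - (3)*(4) = -16
  e2: v1*b12 - v3*b23 = (3)*(4) - (3)*(-3) = 21
  e3: v1*b13 + v2*b23 = (3)*(4) + (1)*(-3) = 9
Trivector part <vB>_3:
  e123: v1*b23 - v2*b13 + v3*b12 = (3)*(-3) - (1)*(4) + (3)*(4) = -1
vB = -16*e1 + 21*e2 + 9*e3 - 1*e123


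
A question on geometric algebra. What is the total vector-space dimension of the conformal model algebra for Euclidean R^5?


The conformal model of R^5 uses Cl(6,1): the 5 Euclidean generators plus two extra orthogonal generators e+ (e+^2 = +1) and e- (e-^2 = -1), from which the null vectors e0, einf are built.
Number of generators m = 5 + 2 = 7.
dim Cl(p,q) = 2^m = 2^7 = 128


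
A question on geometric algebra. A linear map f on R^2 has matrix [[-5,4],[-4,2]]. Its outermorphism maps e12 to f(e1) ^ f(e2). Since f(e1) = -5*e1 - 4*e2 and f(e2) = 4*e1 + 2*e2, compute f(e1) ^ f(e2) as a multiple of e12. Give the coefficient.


The outermorphism of a linear map f sends e1^e2 to f(e1)^f(e2).
f(e1) = -5*e1 - 4*e2
f(e2) = 4*e1 + 2*e2
f(e1) ^ f(e2) = (-5*e1 - 4*e2) ^ (4*e1 + 2*e2)
= (-5)*2*e12 + (-4)*4*e21
= (-10 - (-16))*e12
= 6*e12
Coefficient = 6


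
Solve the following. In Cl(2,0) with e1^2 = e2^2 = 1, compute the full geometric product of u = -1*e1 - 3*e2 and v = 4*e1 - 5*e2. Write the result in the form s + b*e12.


Expand: (-1*e1 - 3*e2)(4*e1 - 5*e2)
= (-1)*4*e1e1 + (-1)*(-5)*e1e2 + (-3)*4*e2e1 + (-3)*(-5)*e2e2
Using e1^2 = e2^2 = 1, e2e1 = -e1e2:
Scalar part s = (-1)*4 + (-3)*(-5) = -4 + 15 = 11
Bivector part b = (-1)*(-5) - (-3)*4 = 5 - (-12) = 17
uv = 11 + 17*e12


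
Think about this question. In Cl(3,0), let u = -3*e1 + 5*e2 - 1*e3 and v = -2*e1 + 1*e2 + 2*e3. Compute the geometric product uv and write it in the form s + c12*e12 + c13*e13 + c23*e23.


In Cl(3,0): e_i^2 = 1, e_ie_j = -e_je_i for i != j.
Scalar part = u . v = (-3)*(-2) + 5*1 + (-1)*2
= 6 + 5 + (-2) = 9
e12 coeff = (-3)*1 - 5*(-2) = -3 - (-10) = 7
e13 coeff = (-3)*2 - (-1)*(-2) = -6 - 2 = -8
e23 coeff = 5*2 - (-1)*1 = 10 - (-1) = 11
uv = 9 + 7*e12 - 8*e13 + 11*e23


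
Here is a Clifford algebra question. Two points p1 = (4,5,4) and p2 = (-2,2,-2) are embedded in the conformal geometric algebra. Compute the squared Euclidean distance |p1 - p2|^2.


p1 - p2 = (6, 3, 6)
|p1 - p2|^2 = 6^2 + 3^2 + 6^2
= 36 + 9 + 36
= 81


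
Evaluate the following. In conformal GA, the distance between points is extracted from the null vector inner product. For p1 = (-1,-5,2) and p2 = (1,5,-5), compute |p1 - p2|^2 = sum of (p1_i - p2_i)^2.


p1 - p2 = (-2, -10, 7)
|p1 - p2|^2 = (-2)^2 + (-10)^2 + 7^2
= 4 + 100 + 49
= 153


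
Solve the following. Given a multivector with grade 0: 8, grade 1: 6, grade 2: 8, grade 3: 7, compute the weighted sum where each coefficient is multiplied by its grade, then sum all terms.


Grade-weighted sum = sum of grade_k * coefficient_k
0*8 = 0
1*6 = 6
2*8 = 16
3*7 = 21
Total = 0 + 6 + 16 + 21 = 43


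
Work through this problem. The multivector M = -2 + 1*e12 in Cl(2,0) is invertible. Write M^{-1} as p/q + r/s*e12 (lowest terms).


M = -2 + 1*e12, where e12^2 = -1.
Since M commutes with its reverse ~M = a - b*e12, M * ~M = a^2 - b^2*e12^2 = a^2 + b^2.
So M^{-1} = ~M / (a^2 + b^2) = (a - b*e12)/(a^2 + b^2).
a^2 + b^2 = 4 + 1 = 5
Scalar part = -2/5 = -2/5
Bivector coeff = -1/5 = -1/5
M^{-1} = -2/5 - 1/5*e12


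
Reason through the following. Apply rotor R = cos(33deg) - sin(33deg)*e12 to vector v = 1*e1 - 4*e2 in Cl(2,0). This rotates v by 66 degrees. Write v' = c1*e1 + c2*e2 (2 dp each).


Rotor R = cos(33deg) - sin(33deg)*e12
Rotation angle theta = 2 * 33 = 66 degrees
v' = R*v*~R rotates v by theta.
cos(66deg) = 0.4067, sin(66deg) = 0.9135
v'_1 = 1*cos(66deg) - (-4)*sin(66deg)
= 1*0.4067 - (-4)*0.9135
= 4.06
v'_2 = 1*sin(66deg) + (-4)*cos(66deg)
= 1*0.9135 + (-4)*0.4067
= -0.71
v' = 4.06*e1 - 0.71*e2


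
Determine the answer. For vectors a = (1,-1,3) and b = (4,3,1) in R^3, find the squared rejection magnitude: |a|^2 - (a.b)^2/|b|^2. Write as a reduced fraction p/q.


|a|^2 = 1^2 + (-1)^2 + 3^2 = 11
|b|^2 = 4^2 + 3^2 + 1^2 = 26
a . b = 1*4 + (-1)*3 + 3*1 = 4
(a.b)^2 = 4^2 = 16
|rej|^2 = 11 - 16/26
= (286 - 16)/26
= 270/26
In lowest terms: 135/13


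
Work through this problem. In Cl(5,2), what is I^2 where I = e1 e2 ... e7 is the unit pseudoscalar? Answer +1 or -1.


The pseudoscalar I = e1...e_n (product of all n generators) of Cl(p,q) satisfies I^2 = (-1)^(q + n(n-1)/2).
p = 5, q = 2, n = p + q = 7
n(n-1)/2 = 7 * 6 / 2 = 21
Exponent = q + n(n-1)/2 = 2 + 21 = 23
I^2 = (-1)^23 = -1


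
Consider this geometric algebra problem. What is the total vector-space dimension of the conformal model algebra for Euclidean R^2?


The conformal model of R^2 uses Cl(3,1): the 2 Euclidean generators plus two extra orthogonal generators e+ (e+^2 = +1) and e- (e-^2 = -1), from which the null vectors e0, einf are built.
Number of generators m = 2 + 2 = 4.
dim Cl(p,q) = 2^m = 2^4 = 16


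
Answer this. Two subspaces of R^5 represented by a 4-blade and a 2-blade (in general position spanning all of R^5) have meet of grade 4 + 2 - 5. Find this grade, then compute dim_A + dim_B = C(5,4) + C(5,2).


Meet grade = grade(A) + grade(B) - n
= 4 + 2 - 5 = 1
C(5,4) = 5
C(5,2) = 10
dim_A + dim_B = 5 + 10 = 15


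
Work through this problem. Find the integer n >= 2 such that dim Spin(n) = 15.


dim Spin(n) = dim so(n) = n(n-1)/2.
Solve n(n-1)/2 = 15, i.e. n^2 - n - 30 = 0.
Discriminant = 1 + 8*15 = 121
n = (1 + sqrt(121))/2 = (1 + 11)/2 = 6


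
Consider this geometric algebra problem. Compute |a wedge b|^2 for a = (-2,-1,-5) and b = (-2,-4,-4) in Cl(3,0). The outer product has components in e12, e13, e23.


a wedge b = (a1*b2 - a2*b1)*e12 + (a1*b3 - a3*b1)*e13 + (a2*b3 - a3*b2)*e23
e12 coeff: (-2)*(-4) - (-1)*(-2) = 8 - 2 = 6
e13 coeff: (-2)*(-4) - (-5)*(-2) = 8 - 10 = -2
e23 coeff: (-1)*(-4) - (-5)*(-4) = 4 - 20 = -16
|a wedge b|^2 = 6^2 + (-2)^2 + (-16)^2
= 36 + 4 + 256
= 296


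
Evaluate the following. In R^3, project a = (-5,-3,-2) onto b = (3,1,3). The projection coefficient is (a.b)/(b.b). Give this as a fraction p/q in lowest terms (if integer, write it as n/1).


Projection coefficient = (a . b) / (b . b)
a . b = (-5)*3 + (-3)*1 + (-2)*3
= -15 + (-3) + (-6) = -24
b . b = 3^2 + 1^2 + 3^2
= 9 + 1 + 9 = 19
Coefficient = -24/19
In lowest terms: -24/19


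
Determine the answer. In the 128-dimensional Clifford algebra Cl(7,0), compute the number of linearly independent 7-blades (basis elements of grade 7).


Number of grade-k basis blades in Cl(p,q) with n = p + q is C(n, k).
n = 7 + 0 = 7
C(7, 7) = 7! / (7! * 0!)
= 5040 / (5040 * 1)
= 1


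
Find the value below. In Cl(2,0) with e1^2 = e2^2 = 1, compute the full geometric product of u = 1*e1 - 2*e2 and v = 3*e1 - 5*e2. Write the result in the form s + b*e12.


Expand: (1*e1 - 2*e2)(3*e1 - 5*e2)
= 1*3*e1e1 + 1*(-5)*e1e2 + (-2)*3*e2e1 + (-2)*(-5)*e2e2
Using e1^2 = e2^2 = 1, e2e1 = -e1e2:
Scalar part s = 1*3 + (-2)*(-5) = 3 + 10 = 13
Bivector part b = 1*(-5) - (-2)*3 = -5 - (-6) = 1
uv = 13 + 1*e12


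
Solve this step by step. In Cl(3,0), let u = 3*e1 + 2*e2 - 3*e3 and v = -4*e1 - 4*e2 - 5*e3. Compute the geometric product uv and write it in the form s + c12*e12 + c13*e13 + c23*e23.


In Cl(3,0): e_i^2 = 1, e_ie_j = -e_je_i for i != j.
Scalar part = u . v = 3*(-4) + 2*(-4) + (-3)*(-5)
= -12 + (-8) + 15 = -5
e12 coeff = 3*(-4) - 2*(-4) = -12 - (-8) = -4
e13 coeff = 3*(-5) - (-3)*(-4) = -15 - 12 = -27
e23 coeff = 2*(-5) - (-3)*(-4) = -10 - 12 = -22
uv = -5 - 4*e12 - 27*e13 - 22*e23


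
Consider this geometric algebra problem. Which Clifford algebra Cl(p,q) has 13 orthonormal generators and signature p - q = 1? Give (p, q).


We need p + q = 13 and p - q = 1.
Adding: 2p = 13 + 1 = 14, so p = 7.
Then q = 13 - 7 = 6.
(p, q) = (7, 6)


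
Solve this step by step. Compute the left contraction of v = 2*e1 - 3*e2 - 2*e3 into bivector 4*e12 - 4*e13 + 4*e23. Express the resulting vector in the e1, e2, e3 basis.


Left contraction v _| B = <vB>_1 (grade-1 part of the geometric product vB).
Using e1_|e12 = e2, e2_|e12 = -e1, e1_|e13 = e3, e3_|e13 = -e1, e2_|e23 = e3, e3_|e23 = -e2:
e1 coeff: -v2*b12 - v3*b13 = -(-3)*(4) - (-2)*(-4) = 4
e2 coeff: v1*b12 - v3*b23 = (2)*(4) - (-2)*(4) = 16
e3 coeff: v1*b13 + v2*b23 = (2)*(-4) + (-3)*(4) = -20
v _| B = 4*e1 + 16*e2 - 20*e3
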